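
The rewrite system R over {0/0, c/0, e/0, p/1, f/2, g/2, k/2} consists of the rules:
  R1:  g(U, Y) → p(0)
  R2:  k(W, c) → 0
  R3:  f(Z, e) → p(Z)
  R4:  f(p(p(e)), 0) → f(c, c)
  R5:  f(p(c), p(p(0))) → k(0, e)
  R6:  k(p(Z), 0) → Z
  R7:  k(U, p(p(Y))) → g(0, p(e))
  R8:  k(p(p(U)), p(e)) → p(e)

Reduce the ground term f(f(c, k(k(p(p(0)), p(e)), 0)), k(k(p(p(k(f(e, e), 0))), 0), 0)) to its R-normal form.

p(p(c))

1. f(f(c, k(k(p(p(0)), p(e)), 0)), k(k(p(p(k(f(e, e), 0))), 0), 0))  →  f(f(c, k(p(e), 0)), k(k(p(p(k(f(e, e), 0))), 0), 0))   [R8 at 1.2.1]
2. f(f(c, k(p(e), 0)), k(k(p(p(k(f(e, e), 0))), 0), 0))  →  f(f(c, e), k(k(p(p(k(f(e, e), 0))), 0), 0))   [R6 at 1.2]
3. f(f(c, e), k(k(p(p(k(f(e, e), 0))), 0), 0))  →  f(p(c), k(k(p(p(k(f(e, e), 0))), 0), 0))   [R3 at 1]
4. f(p(c), k(k(p(p(k(f(e, e), 0))), 0), 0))  →  f(p(c), k(p(k(f(e, e), 0)), 0))   [R6 at 2.1]
5. f(p(c), k(p(k(f(e, e), 0)), 0))  →  f(p(c), k(f(e, e), 0))   [R6 at 2]
6. f(p(c), k(f(e, e), 0))  →  f(p(c), k(p(e), 0))   [R3 at 2.1]
7. f(p(c), k(p(e), 0))  →  f(p(c), e)   [R6 at 2]
8. f(p(c), e)  →  p(p(c))   [R3 at ε]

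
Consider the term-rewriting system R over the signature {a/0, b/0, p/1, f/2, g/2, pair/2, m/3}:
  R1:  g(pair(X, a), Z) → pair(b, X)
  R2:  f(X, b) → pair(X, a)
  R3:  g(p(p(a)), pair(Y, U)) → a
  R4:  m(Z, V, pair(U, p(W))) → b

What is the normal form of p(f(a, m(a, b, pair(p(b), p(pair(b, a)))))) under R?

p(pair(a, a))

1. p(f(a, m(a, b, pair(p(b), p(pair(b, a))))))  →  p(f(a, b))   [R4 at 1.2]
2. p(f(a, b))  →  p(pair(a, a))   [R2 at 1]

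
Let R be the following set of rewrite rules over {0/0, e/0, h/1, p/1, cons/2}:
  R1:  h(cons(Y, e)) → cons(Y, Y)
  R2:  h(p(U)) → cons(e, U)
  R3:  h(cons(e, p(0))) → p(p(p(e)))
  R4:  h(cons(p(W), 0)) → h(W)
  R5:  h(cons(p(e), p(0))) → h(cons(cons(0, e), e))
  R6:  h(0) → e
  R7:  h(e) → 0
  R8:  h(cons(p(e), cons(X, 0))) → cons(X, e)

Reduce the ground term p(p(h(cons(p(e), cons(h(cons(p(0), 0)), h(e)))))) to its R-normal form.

1. p(p(h(cons(p(e), cons(h(cons(p(0), 0)), h(e))))))  →  p(p(h(cons(p(e), cons(h(0), h(e))))))   [R4 at 1.1.1.2.1]
2. p(p(h(cons(p(e), cons(h(0), h(e))))))  →  p(p(h(cons(p(e), cons(e, h(e))))))   [R6 at 1.1.1.2.1]
3. p(p(h(cons(p(e), cons(e, h(e))))))  →  p(p(h(cons(p(e), cons(e, 0)))))   [R7 at 1.1.1.2.2]
4. p(p(h(cons(p(e), cons(e, 0)))))  →  p(p(cons(e, e)))   [R8 at 1.1]

p(p(cons(e, e)))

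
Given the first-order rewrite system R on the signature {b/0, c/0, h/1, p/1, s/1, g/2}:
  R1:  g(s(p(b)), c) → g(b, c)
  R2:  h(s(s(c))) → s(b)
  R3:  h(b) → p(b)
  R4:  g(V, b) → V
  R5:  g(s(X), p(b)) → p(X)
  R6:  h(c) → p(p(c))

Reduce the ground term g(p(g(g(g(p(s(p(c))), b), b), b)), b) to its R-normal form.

1. g(p(g(g(g(p(s(p(c))), b), b), b)), b)  →  p(g(g(g(p(s(p(c))), b), b), b))   [R4 at ε]
2. p(g(g(g(p(s(p(c))), b), b), b))  →  p(g(g(p(s(p(c))), b), b))   [R4 at 1]
3. p(g(g(p(s(p(c))), b), b))  →  p(g(p(s(p(c))), b))   [R4 at 1]
4. p(g(p(s(p(c))), b))  →  p(p(s(p(c))))   [R4 at 1]

p(p(s(p(c))))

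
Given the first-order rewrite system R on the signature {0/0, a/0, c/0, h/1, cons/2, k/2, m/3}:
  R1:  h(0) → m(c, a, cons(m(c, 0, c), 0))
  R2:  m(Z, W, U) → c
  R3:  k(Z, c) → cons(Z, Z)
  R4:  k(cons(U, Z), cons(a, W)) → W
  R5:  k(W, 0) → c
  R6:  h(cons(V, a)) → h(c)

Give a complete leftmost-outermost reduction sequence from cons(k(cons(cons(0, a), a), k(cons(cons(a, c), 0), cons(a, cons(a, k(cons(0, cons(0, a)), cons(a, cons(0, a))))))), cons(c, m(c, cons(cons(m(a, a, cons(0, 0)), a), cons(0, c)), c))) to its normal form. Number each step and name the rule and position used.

cons(cons(0, a), cons(c, c))

1. cons(k(cons(cons(0, a), a), k(cons(cons(a, c), 0), cons(a, cons(a, k(cons(0, cons(0, a)), cons(a, cons(0, a))))))), cons(c, m(c, cons(cons(m(a, a, cons(0, 0)), a), cons(0, c)), c)))  →  cons(k(cons(cons(0, a), a), cons(a, k(cons(0, cons(0, a)), cons(a, cons(0, a))))), cons(c, m(c, cons(cons(m(a, a, cons(0, 0)), a), cons(0, c)), c)))   [R4 at 1.2]
2. cons(k(cons(cons(0, a), a), cons(a, k(cons(0, cons(0, a)), cons(a, cons(0, a))))), cons(c, m(c, cons(cons(m(a, a, cons(0, 0)), a), cons(0, c)), c)))  →  cons(k(cons(0, cons(0, a)), cons(a, cons(0, a))), cons(c, m(c, cons(cons(m(a, a, cons(0, 0)), a), cons(0, c)), c)))   [R4 at 1]
3. cons(k(cons(0, cons(0, a)), cons(a, cons(0, a))), cons(c, m(c, cons(cons(m(a, a, cons(0, 0)), a), cons(0, c)), c)))  →  cons(cons(0, a), cons(c, m(c, cons(cons(m(a, a, cons(0, 0)), a), cons(0, c)), c)))   [R4 at 1]
4. cons(cons(0, a), cons(c, m(c, cons(cons(m(a, a, cons(0, 0)), a), cons(0, c)), c)))  →  cons(cons(0, a), cons(c, c))   [R2 at 2.2]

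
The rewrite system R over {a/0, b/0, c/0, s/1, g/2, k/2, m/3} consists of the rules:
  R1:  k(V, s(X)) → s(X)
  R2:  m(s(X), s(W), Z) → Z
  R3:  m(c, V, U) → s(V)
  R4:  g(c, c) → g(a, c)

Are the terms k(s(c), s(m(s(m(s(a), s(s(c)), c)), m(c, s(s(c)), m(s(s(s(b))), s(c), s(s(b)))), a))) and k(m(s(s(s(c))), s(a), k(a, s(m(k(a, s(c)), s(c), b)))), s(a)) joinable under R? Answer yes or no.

Reduce t₁ = k(s(c), s(m(s(m(s(a), s(s(c)), c)), m(c, s(s(c)), m(s(s(s(b))), s(c), s(s(b)))), a))):
1. k(s(c), s(m(s(m(s(a), s(s(c)), c)), m(c, s(s(c)), m(s(s(s(b))), s(c), s(s(b)))), a)))  →  s(m(s(m(s(a), s(s(c)), c)), m(c, s(s(c)), m(s(s(s(b))), s(c), s(s(b)))), a))   [R1 at ε]
2. s(m(s(m(s(a), s(s(c)), c)), m(c, s(s(c)), m(s(s(s(b))), s(c), s(s(b)))), a))  →  s(m(s(c), m(c, s(s(c)), m(s(s(s(b))), s(c), s(s(b)))), a))   [R2 at 1.1.1]
3. s(m(s(c), m(c, s(s(c)), m(s(s(s(b))), s(c), s(s(b)))), a))  →  s(m(s(c), s(s(s(c))), a))   [R3 at 1.2]
4. s(m(s(c), s(s(s(c))), a))  →  s(a)   [R2 at 1]

Reduce t₂ = k(m(s(s(s(c))), s(a), k(a, s(m(k(a, s(c)), s(c), b)))), s(a)):
1. k(m(s(s(s(c))), s(a), k(a, s(m(k(a, s(c)), s(c), b)))), s(a))  →  s(a)   [R1 at ε]

yes — NF(t₁) = s(a), NF(t₂) = s(a)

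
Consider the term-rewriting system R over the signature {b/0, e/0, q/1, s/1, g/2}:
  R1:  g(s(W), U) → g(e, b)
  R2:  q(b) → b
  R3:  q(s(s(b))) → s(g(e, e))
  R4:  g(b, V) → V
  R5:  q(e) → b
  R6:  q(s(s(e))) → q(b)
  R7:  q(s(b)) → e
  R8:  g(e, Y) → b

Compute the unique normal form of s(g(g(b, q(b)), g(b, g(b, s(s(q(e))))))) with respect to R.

1. s(g(g(b, q(b)), g(b, g(b, s(s(q(e)))))))  →  s(g(q(b), g(b, g(b, s(s(q(e)))))))   [R4 at 1.1]
2. s(g(q(b), g(b, g(b, s(s(q(e)))))))  →  s(g(b, g(b, g(b, s(s(q(e)))))))   [R2 at 1.1]
3. s(g(b, g(b, g(b, s(s(q(e)))))))  →  s(g(b, g(b, s(s(q(e))))))   [R4 at 1]
4. s(g(b, g(b, s(s(q(e))))))  →  s(g(b, s(s(q(e)))))   [R4 at 1]
5. s(g(b, s(s(q(e)))))  →  s(s(s(q(e))))   [R4 at 1]
6. s(s(s(q(e))))  →  s(s(s(b)))   [R5 at 1.1.1]

s(s(s(b)))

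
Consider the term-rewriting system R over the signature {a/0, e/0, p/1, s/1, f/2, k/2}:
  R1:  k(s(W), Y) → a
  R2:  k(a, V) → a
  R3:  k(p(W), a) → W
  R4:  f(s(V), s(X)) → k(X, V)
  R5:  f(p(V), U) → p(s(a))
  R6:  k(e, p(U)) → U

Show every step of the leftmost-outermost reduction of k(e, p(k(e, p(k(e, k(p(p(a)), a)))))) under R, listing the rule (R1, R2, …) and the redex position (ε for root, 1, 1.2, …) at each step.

1. k(e, p(k(e, p(k(e, k(p(p(a)), a))))))  →  k(e, p(k(e, k(p(p(a)), a))))   [R6 at ε]
2. k(e, p(k(e, k(p(p(a)), a))))  →  k(e, k(p(p(a)), a))   [R6 at ε]
3. k(e, k(p(p(a)), a))  →  k(e, p(a))   [R3 at 2]
4. k(e, p(a))  →  a   [R6 at ε]

a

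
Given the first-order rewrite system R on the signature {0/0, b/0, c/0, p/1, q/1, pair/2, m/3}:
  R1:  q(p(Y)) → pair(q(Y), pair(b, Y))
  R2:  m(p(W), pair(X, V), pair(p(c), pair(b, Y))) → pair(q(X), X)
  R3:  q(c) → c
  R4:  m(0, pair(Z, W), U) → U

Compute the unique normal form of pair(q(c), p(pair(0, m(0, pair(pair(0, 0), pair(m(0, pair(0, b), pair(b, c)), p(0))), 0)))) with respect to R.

pair(c, p(pair(0, 0)))

1. pair(q(c), p(pair(0, m(0, pair(pair(0, 0), pair(m(0, pair(0, b), pair(b, c)), p(0))), 0))))  →  pair(c, p(pair(0, m(0, pair(pair(0, 0), pair(m(0, pair(0, b), pair(b, c)), p(0))), 0))))   [R3 at 1]
2. pair(c, p(pair(0, m(0, pair(pair(0, 0), pair(m(0, pair(0, b), pair(b, c)), p(0))), 0))))  →  pair(c, p(pair(0, 0)))   [R4 at 2.1.2]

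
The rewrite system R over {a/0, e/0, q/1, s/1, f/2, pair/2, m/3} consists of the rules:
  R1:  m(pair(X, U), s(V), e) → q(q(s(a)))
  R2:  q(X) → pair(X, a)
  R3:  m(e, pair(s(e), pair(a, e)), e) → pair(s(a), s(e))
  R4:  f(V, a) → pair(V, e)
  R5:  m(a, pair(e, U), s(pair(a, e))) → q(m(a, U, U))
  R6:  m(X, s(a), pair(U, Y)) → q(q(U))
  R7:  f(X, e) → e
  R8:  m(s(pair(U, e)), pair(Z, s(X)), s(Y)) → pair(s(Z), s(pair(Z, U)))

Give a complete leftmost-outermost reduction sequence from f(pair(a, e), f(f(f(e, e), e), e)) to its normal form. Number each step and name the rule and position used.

1. f(pair(a, e), f(f(f(e, e), e), e))  →  f(pair(a, e), e)   [R7 at 2]
2. f(pair(a, e), e)  →  e   [R7 at ε]

e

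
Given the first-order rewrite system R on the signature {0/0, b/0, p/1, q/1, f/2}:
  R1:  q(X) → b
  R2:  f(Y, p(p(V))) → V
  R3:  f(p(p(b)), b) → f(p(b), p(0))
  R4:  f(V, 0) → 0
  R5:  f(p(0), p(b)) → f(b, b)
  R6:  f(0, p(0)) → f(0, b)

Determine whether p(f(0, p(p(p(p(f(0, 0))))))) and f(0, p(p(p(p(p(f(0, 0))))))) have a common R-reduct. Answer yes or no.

Reduce t₁ = p(f(0, p(p(p(p(f(0, 0))))))):
1. p(f(0, p(p(p(p(f(0, 0)))))))  →  p(p(p(f(0, 0))))   [R2 at 1]
2. p(p(p(f(0, 0))))  →  p(p(p(0)))   [R4 at 1.1.1]

Reduce t₂ = f(0, p(p(p(p(p(f(0, 0))))))):
1. f(0, p(p(p(p(p(f(0, 0)))))))  →  p(p(p(f(0, 0))))   [R2 at ε]
2. p(p(p(f(0, 0))))  →  p(p(p(0)))   [R4 at 1.1.1]

yes — NF(t₁) = p(p(p(0))), NF(t₂) = p(p(p(0)))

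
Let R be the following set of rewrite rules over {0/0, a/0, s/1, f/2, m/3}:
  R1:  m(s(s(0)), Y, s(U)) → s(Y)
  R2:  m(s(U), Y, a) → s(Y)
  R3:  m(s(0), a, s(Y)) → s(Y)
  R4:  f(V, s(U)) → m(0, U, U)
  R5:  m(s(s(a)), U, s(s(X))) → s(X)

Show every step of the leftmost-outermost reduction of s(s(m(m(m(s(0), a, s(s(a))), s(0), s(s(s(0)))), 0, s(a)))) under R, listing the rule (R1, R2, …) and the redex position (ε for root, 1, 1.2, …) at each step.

s(s(s(0)))

1. s(s(m(m(m(s(0), a, s(s(a))), s(0), s(s(s(0)))), 0, s(a))))  →  s(s(m(m(s(s(a)), s(0), s(s(s(0)))), 0, s(a))))   [R3 at 1.1.1.1]
2. s(s(m(m(s(s(a)), s(0), s(s(s(0)))), 0, s(a))))  →  s(s(m(s(s(0)), 0, s(a))))   [R5 at 1.1.1]
3. s(s(m(s(s(0)), 0, s(a))))  →  s(s(s(0)))   [R1 at 1.1]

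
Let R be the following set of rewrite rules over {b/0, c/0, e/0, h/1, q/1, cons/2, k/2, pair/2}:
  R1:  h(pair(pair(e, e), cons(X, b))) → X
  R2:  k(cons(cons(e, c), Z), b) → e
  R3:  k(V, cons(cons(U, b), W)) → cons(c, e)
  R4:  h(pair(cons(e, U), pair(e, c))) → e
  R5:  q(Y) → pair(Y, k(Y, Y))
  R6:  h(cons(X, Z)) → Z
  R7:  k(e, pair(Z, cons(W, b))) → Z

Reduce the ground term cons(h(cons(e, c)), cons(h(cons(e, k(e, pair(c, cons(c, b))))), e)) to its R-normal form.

cons(c, cons(c, e))

1. cons(h(cons(e, c)), cons(h(cons(e, k(e, pair(c, cons(c, b))))), e))  →  cons(c, cons(h(cons(e, k(e, pair(c, cons(c, b))))), e))   [R6 at 1]
2. cons(c, cons(h(cons(e, k(e, pair(c, cons(c, b))))), e))  →  cons(c, cons(k(e, pair(c, cons(c, b))), e))   [R6 at 2.1]
3. cons(c, cons(k(e, pair(c, cons(c, b))), e))  →  cons(c, cons(c, e))   [R7 at 2.1]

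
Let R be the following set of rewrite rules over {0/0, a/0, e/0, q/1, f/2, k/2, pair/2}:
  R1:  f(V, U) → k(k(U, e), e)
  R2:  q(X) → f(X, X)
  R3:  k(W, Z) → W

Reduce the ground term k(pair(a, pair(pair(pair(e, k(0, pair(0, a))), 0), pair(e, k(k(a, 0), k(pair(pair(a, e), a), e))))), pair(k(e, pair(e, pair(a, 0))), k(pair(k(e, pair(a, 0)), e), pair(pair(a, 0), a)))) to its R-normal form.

1. k(pair(a, pair(pair(pair(e, k(0, pair(0, a))), 0), pair(e, k(k(a, 0), k(pair(pair(a, e), a), e))))), pair(k(e, pair(e, pair(a, 0))), k(pair(k(e, pair(a, 0)), e), pair(pair(a, 0), a))))  →  pair(a, pair(pair(pair(e, k(0, pair(0, a))), 0), pair(e, k(k(a, 0), k(pair(pair(a, e), a), e)))))   [R3 at ε]
2. pair(a, pair(pair(pair(e, k(0, pair(0, a))), 0), pair(e, k(k(a, 0), k(pair(pair(a, e), a), e)))))  →  pair(a, pair(pair(pair(e, 0), 0), pair(e, k(k(a, 0), k(pair(pair(a, e), a), e)))))   [R3 at 2.1.1.2]
3. pair(a, pair(pair(pair(e, 0), 0), pair(e, k(k(a, 0), k(pair(pair(a, e), a), e)))))  →  pair(a, pair(pair(pair(e, 0), 0), pair(e, k(a, 0))))   [R3 at 2.2.2]
4. pair(a, pair(pair(pair(e, 0), 0), pair(e, k(a, 0))))  →  pair(a, pair(pair(pair(e, 0), 0), pair(e, a)))   [R3 at 2.2.2]

pair(a, pair(pair(pair(e, 0), 0), pair(e, a)))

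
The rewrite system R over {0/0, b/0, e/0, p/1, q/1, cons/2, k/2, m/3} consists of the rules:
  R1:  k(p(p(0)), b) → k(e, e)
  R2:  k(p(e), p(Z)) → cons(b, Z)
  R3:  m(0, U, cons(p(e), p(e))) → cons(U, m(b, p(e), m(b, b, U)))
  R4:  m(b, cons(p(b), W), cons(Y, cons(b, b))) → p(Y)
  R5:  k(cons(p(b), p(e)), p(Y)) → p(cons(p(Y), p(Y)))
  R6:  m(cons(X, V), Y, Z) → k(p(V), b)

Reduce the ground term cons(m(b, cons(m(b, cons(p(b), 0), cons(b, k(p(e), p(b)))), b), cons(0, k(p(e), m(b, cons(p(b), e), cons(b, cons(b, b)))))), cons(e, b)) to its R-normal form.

1. cons(m(b, cons(m(b, cons(p(b), 0), cons(b, k(p(e), p(b)))), b), cons(0, k(p(e), m(b, cons(p(b), e), cons(b, cons(b, b)))))), cons(e, b))  →  cons(m(b, cons(m(b, cons(p(b), 0), cons(b, cons(b, b))), b), cons(0, k(p(e), m(b, cons(p(b), e), cons(b, cons(b, b)))))), cons(e, b))   [R2 at 1.2.1.3.2]
2. cons(m(b, cons(m(b, cons(p(b), 0), cons(b, cons(b, b))), b), cons(0, k(p(e), m(b, cons(p(b), e), cons(b, cons(b, b)))))), cons(e, b))  →  cons(m(b, cons(p(b), b), cons(0, k(p(e), m(b, cons(p(b), e), cons(b, cons(b, b)))))), cons(e, b))   [R4 at 1.2.1]
3. cons(m(b, cons(p(b), b), cons(0, k(p(e), m(b, cons(p(b), e), cons(b, cons(b, b)))))), cons(e, b))  →  cons(m(b, cons(p(b), b), cons(0, k(p(e), p(b)))), cons(e, b))   [R4 at 1.3.2.2]
4. cons(m(b, cons(p(b), b), cons(0, k(p(e), p(b)))), cons(e, b))  →  cons(m(b, cons(p(b), b), cons(0, cons(b, b))), cons(e, b))   [R2 at 1.3.2]
5. cons(m(b, cons(p(b), b), cons(0, cons(b, b))), cons(e, b))  →  cons(p(0), cons(e, b))   [R4 at 1]

cons(p(0), cons(e, b))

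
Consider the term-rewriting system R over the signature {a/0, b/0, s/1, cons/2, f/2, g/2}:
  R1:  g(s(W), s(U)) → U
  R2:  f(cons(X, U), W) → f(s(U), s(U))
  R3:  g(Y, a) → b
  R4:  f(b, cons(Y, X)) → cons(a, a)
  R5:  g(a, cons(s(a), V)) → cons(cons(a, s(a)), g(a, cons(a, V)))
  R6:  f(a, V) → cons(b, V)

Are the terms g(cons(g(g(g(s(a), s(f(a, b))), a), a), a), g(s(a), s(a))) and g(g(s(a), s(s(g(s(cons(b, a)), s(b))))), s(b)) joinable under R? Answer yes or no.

yes — NF(t₁) = b, NF(t₂) = b

Reduce t₁ = g(cons(g(g(g(s(a), s(f(a, b))), a), a), a), g(s(a), s(a))):
1. g(cons(g(g(g(s(a), s(f(a, b))), a), a), a), g(s(a), s(a)))  →  g(cons(b, a), g(s(a), s(a)))   [R3 at 1.1]
2. g(cons(b, a), g(s(a), s(a)))  →  g(cons(b, a), a)   [R1 at 2]
3. g(cons(b, a), a)  →  b   [R3 at ε]

Reduce t₂ = g(g(s(a), s(s(g(s(cons(b, a)), s(b))))), s(b)):
1. g(g(s(a), s(s(g(s(cons(b, a)), s(b))))), s(b))  →  g(s(g(s(cons(b, a)), s(b))), s(b))   [R1 at 1]
2. g(s(g(s(cons(b, a)), s(b))), s(b))  →  b   [R1 at ε]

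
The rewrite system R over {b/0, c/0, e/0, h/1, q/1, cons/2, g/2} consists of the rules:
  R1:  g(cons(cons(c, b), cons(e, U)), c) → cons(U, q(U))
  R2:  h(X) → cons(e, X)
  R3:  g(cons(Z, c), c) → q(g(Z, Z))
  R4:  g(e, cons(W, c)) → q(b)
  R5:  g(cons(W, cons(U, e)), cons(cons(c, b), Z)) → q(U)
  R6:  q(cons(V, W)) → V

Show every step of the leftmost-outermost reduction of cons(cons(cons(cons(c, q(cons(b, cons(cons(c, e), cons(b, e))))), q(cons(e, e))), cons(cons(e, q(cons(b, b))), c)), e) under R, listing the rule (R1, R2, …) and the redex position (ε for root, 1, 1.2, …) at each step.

cons(cons(cons(cons(c, b), e), cons(cons(e, b), c)), e)

1. cons(cons(cons(cons(c, q(cons(b, cons(cons(c, e), cons(b, e))))), q(cons(e, e))), cons(cons(e, q(cons(b, b))), c)), e)  →  cons(cons(cons(cons(c, b), q(cons(e, e))), cons(cons(e, q(cons(b, b))), c)), e)   [R6 at 1.1.1.2]
2. cons(cons(cons(cons(c, b), q(cons(e, e))), cons(cons(e, q(cons(b, b))), c)), e)  →  cons(cons(cons(cons(c, b), e), cons(cons(e, q(cons(b, b))), c)), e)   [R6 at 1.1.2]
3. cons(cons(cons(cons(c, b), e), cons(cons(e, q(cons(b, b))), c)), e)  →  cons(cons(cons(cons(c, b), e), cons(cons(e, b), c)), e)   [R6 at 1.2.1.2]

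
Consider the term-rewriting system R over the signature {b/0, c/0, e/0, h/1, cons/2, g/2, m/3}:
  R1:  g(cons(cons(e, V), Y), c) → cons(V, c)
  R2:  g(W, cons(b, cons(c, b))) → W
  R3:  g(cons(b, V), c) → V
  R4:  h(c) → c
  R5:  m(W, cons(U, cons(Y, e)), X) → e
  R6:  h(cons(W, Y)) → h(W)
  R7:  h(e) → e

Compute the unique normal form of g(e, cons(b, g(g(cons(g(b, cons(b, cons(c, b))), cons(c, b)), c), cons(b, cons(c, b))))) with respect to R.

e

1. g(e, cons(b, g(g(cons(g(b, cons(b, cons(c, b))), cons(c, b)), c), cons(b, cons(c, b)))))  →  g(e, cons(b, g(cons(g(b, cons(b, cons(c, b))), cons(c, b)), c)))   [R2 at 2.2]
2. g(e, cons(b, g(cons(g(b, cons(b, cons(c, b))), cons(c, b)), c)))  →  g(e, cons(b, g(cons(b, cons(c, b)), c)))   [R2 at 2.2.1.1]
3. g(e, cons(b, g(cons(b, cons(c, b)), c)))  →  g(e, cons(b, cons(c, b)))   [R3 at 2.2]
4. g(e, cons(b, cons(c, b)))  →  e   [R2 at ε]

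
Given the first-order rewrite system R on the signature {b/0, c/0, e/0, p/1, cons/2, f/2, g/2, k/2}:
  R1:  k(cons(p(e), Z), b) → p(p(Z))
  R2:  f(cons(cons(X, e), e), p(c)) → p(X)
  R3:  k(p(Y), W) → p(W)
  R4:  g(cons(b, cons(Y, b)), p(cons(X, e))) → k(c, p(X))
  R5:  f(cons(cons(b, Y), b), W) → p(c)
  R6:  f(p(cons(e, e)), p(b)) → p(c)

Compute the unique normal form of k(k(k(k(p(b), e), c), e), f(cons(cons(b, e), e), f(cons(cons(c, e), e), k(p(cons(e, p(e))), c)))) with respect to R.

1. k(k(k(k(p(b), e), c), e), f(cons(cons(b, e), e), f(cons(cons(c, e), e), k(p(cons(e, p(e))), c))))  →  k(k(k(p(e), c), e), f(cons(cons(b, e), e), f(cons(cons(c, e), e), k(p(cons(e, p(e))), c))))   [R3 at 1.1.1]
2. k(k(k(p(e), c), e), f(cons(cons(b, e), e), f(cons(cons(c, e), e), k(p(cons(e, p(e))), c))))  →  k(k(p(c), e), f(cons(cons(b, e), e), f(cons(cons(c, e), e), k(p(cons(e, p(e))), c))))   [R3 at 1.1]
3. k(k(p(c), e), f(cons(cons(b, e), e), f(cons(cons(c, e), e), k(p(cons(e, p(e))), c))))  →  k(p(e), f(cons(cons(b, e), e), f(cons(cons(c, e), e), k(p(cons(e, p(e))), c))))   [R3 at 1]
4. k(p(e), f(cons(cons(b, e), e), f(cons(cons(c, e), e), k(p(cons(e, p(e))), c))))  →  p(f(cons(cons(b, e), e), f(cons(cons(c, e), e), k(p(cons(e, p(e))), c))))   [R3 at ε]
5. p(f(cons(cons(b, e), e), f(cons(cons(c, e), e), k(p(cons(e, p(e))), c))))  →  p(f(cons(cons(b, e), e), f(cons(cons(c, e), e), p(c))))   [R3 at 1.2.2]
6. p(f(cons(cons(b, e), e), f(cons(cons(c, e), e), p(c))))  →  p(f(cons(cons(b, e), e), p(c)))   [R2 at 1.2]
7. p(f(cons(cons(b, e), e), p(c)))  →  p(p(b))   [R2 at 1]

p(p(b))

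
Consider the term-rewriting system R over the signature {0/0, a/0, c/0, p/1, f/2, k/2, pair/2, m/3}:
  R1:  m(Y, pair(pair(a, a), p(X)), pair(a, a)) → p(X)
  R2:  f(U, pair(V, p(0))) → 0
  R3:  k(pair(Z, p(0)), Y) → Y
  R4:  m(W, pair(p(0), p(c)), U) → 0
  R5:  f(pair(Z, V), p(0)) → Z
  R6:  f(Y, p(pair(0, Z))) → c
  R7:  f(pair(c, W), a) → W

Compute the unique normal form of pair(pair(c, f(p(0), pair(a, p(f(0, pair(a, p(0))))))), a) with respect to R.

pair(pair(c, 0), a)

1. pair(pair(c, f(p(0), pair(a, p(f(0, pair(a, p(0))))))), a)  →  pair(pair(c, f(p(0), pair(a, p(0)))), a)   [R2 at 1.2.2.2.1]
2. pair(pair(c, f(p(0), pair(a, p(0)))), a)  →  pair(pair(c, 0), a)   [R2 at 1.2]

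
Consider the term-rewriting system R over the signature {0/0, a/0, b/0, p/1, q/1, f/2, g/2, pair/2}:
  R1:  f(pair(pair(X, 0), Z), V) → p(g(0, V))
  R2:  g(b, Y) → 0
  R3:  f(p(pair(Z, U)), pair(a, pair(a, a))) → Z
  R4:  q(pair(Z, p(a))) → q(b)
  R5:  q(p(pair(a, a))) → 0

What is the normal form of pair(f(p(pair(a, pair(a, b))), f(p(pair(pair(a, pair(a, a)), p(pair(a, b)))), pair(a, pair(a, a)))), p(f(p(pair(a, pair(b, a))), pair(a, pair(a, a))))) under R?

1. pair(f(p(pair(a, pair(a, b))), f(p(pair(pair(a, pair(a, a)), p(pair(a, b)))), pair(a, pair(a, a)))), p(f(p(pair(a, pair(b, a))), pair(a, pair(a, a)))))  →  pair(f(p(pair(a, pair(a, b))), pair(a, pair(a, a))), p(f(p(pair(a, pair(b, a))), pair(a, pair(a, a)))))   [R3 at 1.2]
2. pair(f(p(pair(a, pair(a, b))), pair(a, pair(a, a))), p(f(p(pair(a, pair(b, a))), pair(a, pair(a, a)))))  →  pair(a, p(f(p(pair(a, pair(b, a))), pair(a, pair(a, a)))))   [R3 at 1]
3. pair(a, p(f(p(pair(a, pair(b, a))), pair(a, pair(a, a)))))  →  pair(a, p(a))   [R3 at 2.1]

pair(a, p(a))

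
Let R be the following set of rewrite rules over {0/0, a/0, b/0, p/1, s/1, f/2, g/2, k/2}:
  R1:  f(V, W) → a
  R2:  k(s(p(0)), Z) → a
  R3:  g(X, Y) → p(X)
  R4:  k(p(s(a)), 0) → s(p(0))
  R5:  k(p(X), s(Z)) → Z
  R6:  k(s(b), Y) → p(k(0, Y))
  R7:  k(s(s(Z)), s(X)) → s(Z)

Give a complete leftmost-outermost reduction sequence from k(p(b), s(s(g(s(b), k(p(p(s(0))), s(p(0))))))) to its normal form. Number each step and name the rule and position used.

1. k(p(b), s(s(g(s(b), k(p(p(s(0))), s(p(0)))))))  →  s(g(s(b), k(p(p(s(0))), s(p(0)))))   [R5 at ε]
2. s(g(s(b), k(p(p(s(0))), s(p(0)))))  →  s(p(s(b)))   [R3 at 1]

s(p(s(b)))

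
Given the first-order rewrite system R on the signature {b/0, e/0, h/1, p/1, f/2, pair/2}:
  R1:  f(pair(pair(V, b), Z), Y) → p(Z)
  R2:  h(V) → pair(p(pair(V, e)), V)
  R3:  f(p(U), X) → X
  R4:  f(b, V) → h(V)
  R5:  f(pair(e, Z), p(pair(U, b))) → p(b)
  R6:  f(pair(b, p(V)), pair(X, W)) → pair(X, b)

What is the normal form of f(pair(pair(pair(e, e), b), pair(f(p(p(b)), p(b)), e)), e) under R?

1. f(pair(pair(pair(e, e), b), pair(f(p(p(b)), p(b)), e)), e)  →  p(pair(f(p(p(b)), p(b)), e))   [R1 at ε]
2. p(pair(f(p(p(b)), p(b)), e))  →  p(pair(p(b), e))   [R3 at 1.1]

p(pair(p(b), e))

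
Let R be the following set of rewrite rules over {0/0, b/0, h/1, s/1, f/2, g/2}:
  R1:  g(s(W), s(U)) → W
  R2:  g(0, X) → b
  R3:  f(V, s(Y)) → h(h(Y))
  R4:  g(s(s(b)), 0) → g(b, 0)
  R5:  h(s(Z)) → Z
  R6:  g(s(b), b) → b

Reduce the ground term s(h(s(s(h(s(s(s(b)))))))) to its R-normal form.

1. s(h(s(s(h(s(s(s(b))))))))  →  s(s(h(s(s(s(b))))))   [R5 at 1]
2. s(s(h(s(s(s(b))))))  →  s(s(s(s(b))))   [R5 at 1.1]

s(s(s(s(b))))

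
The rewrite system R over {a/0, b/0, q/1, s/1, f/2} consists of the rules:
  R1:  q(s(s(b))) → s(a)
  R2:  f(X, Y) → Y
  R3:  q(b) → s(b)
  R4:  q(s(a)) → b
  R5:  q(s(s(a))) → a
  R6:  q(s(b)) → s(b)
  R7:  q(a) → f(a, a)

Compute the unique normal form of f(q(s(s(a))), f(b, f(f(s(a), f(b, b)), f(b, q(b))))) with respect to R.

s(b)

1. f(q(s(s(a))), f(b, f(f(s(a), f(b, b)), f(b, q(b)))))  →  f(b, f(f(s(a), f(b, b)), f(b, q(b))))   [R2 at ε]
2. f(b, f(f(s(a), f(b, b)), f(b, q(b))))  →  f(f(s(a), f(b, b)), f(b, q(b)))   [R2 at ε]
3. f(f(s(a), f(b, b)), f(b, q(b)))  →  f(b, q(b))   [R2 at ε]
4. f(b, q(b))  →  q(b)   [R2 at ε]
5. q(b)  →  s(b)   [R3 at ε]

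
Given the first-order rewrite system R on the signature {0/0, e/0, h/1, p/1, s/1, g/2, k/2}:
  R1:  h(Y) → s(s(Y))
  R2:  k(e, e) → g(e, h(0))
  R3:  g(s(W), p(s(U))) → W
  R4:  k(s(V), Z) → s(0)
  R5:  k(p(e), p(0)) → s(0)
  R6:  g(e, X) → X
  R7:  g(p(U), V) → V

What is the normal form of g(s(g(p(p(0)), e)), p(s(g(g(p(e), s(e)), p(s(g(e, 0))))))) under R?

1. g(s(g(p(p(0)), e)), p(s(g(g(p(e), s(e)), p(s(g(e, 0)))))))  →  g(p(p(0)), e)   [R3 at ε]
2. g(p(p(0)), e)  →  e   [R7 at ε]

e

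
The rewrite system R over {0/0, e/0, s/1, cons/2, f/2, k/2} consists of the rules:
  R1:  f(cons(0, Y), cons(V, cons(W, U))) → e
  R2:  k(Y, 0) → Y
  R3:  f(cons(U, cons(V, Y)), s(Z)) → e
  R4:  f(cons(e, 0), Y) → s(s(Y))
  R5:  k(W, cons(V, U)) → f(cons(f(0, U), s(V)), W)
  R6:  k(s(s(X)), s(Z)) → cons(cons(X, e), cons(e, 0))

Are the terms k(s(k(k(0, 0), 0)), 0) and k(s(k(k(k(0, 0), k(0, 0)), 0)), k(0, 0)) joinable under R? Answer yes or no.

yes — NF(t₁) = s(0), NF(t₂) = s(0)

Reduce t₁ = k(s(k(k(0, 0), 0)), 0):
1. k(s(k(k(0, 0), 0)), 0)  →  s(k(k(0, 0), 0))   [R2 at ε]
2. s(k(k(0, 0), 0))  →  s(k(0, 0))   [R2 at 1]
3. s(k(0, 0))  →  s(0)   [R2 at 1]

Reduce t₂ = k(s(k(k(k(0, 0), k(0, 0)), 0)), k(0, 0)):
1. k(s(k(k(k(0, 0), k(0, 0)), 0)), k(0, 0))  →  k(s(k(k(0, 0), k(0, 0))), k(0, 0))   [R2 at 1.1]
2. k(s(k(k(0, 0), k(0, 0))), k(0, 0))  →  k(s(k(0, k(0, 0))), k(0, 0))   [R2 at 1.1.1]
3. k(s(k(0, k(0, 0))), k(0, 0))  →  k(s(k(0, 0)), k(0, 0))   [R2 at 1.1.2]
4. k(s(k(0, 0)), k(0, 0))  →  k(s(0), k(0, 0))   [R2 at 1.1]
5. k(s(0), k(0, 0))  →  k(s(0), 0)   [R2 at 2]
6. k(s(0), 0)  →  s(0)   [R2 at ε]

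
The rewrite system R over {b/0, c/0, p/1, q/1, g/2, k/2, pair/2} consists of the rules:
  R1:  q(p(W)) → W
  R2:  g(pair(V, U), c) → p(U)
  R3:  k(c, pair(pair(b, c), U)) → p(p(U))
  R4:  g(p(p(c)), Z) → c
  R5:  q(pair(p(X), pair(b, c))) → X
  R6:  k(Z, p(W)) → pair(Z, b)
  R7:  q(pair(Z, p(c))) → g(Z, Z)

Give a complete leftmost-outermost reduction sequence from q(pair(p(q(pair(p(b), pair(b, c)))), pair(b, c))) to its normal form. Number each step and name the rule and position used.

1. q(pair(p(q(pair(p(b), pair(b, c)))), pair(b, c)))  →  q(pair(p(b), pair(b, c)))   [R5 at ε]
2. q(pair(p(b), pair(b, c)))  →  b   [R5 at ε]

b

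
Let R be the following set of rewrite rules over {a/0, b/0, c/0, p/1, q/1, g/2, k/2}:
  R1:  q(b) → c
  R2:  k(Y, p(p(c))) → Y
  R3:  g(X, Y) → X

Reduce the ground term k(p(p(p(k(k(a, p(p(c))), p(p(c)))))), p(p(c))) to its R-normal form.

1. k(p(p(p(k(k(a, p(p(c))), p(p(c)))))), p(p(c)))  →  p(p(p(k(k(a, p(p(c))), p(p(c))))))   [R2 at ε]
2. p(p(p(k(k(a, p(p(c))), p(p(c))))))  →  p(p(p(k(a, p(p(c))))))   [R2 at 1.1.1]
3. p(p(p(k(a, p(p(c))))))  →  p(p(p(a)))   [R2 at 1.1.1]

p(p(p(a)))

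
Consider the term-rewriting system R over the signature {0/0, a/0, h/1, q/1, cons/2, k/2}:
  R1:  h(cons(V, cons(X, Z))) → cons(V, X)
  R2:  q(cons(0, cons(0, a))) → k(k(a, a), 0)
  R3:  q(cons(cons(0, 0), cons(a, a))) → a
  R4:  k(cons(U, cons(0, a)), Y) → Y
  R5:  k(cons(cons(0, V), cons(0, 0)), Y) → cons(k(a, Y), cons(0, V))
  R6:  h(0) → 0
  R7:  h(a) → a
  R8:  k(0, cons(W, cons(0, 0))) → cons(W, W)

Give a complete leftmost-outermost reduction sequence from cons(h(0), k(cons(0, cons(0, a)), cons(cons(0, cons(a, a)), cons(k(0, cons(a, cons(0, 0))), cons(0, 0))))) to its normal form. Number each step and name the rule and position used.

cons(0, cons(cons(0, cons(a, a)), cons(cons(a, a), cons(0, 0))))

1. cons(h(0), k(cons(0, cons(0, a)), cons(cons(0, cons(a, a)), cons(k(0, cons(a, cons(0, 0))), cons(0, 0)))))  →  cons(0, k(cons(0, cons(0, a)), cons(cons(0, cons(a, a)), cons(k(0, cons(a, cons(0, 0))), cons(0, 0)))))   [R6 at 1]
2. cons(0, k(cons(0, cons(0, a)), cons(cons(0, cons(a, a)), cons(k(0, cons(a, cons(0, 0))), cons(0, 0)))))  →  cons(0, cons(cons(0, cons(a, a)), cons(k(0, cons(a, cons(0, 0))), cons(0, 0))))   [R4 at 2]
3. cons(0, cons(cons(0, cons(a, a)), cons(k(0, cons(a, cons(0, 0))), cons(0, 0))))  →  cons(0, cons(cons(0, cons(a, a)), cons(cons(a, a), cons(0, 0))))   [R8 at 2.2.1]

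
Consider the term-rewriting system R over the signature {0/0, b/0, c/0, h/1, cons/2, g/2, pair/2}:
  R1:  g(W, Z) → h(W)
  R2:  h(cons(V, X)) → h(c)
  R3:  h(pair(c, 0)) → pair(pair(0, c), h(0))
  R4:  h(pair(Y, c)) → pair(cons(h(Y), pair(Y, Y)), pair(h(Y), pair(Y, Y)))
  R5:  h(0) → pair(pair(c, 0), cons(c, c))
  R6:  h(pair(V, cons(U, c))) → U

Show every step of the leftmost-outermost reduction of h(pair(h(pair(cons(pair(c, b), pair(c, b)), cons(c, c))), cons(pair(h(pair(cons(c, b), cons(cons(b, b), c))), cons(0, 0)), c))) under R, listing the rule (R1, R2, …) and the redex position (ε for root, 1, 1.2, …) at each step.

1. h(pair(h(pair(cons(pair(c, b), pair(c, b)), cons(c, c))), cons(pair(h(pair(cons(c, b), cons(cons(b, b), c))), cons(0, 0)), c)))  →  pair(h(pair(cons(c, b), cons(cons(b, b), c))), cons(0, 0))   [R6 at ε]
2. pair(h(pair(cons(c, b), cons(cons(b, b), c))), cons(0, 0))  →  pair(cons(b, b), cons(0, 0))   [R6 at 1]

pair(cons(b, b), cons(0, 0))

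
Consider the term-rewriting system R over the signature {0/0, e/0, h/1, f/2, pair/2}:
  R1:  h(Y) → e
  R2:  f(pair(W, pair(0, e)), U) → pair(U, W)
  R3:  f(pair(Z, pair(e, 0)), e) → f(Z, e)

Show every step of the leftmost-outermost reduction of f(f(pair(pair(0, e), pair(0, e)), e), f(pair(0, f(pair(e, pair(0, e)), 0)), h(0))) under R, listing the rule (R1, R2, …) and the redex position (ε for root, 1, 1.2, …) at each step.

1. f(f(pair(pair(0, e), pair(0, e)), e), f(pair(0, f(pair(e, pair(0, e)), 0)), h(0)))  →  f(pair(e, pair(0, e)), f(pair(0, f(pair(e, pair(0, e)), 0)), h(0)))   [R2 at 1]
2. f(pair(e, pair(0, e)), f(pair(0, f(pair(e, pair(0, e)), 0)), h(0)))  →  pair(f(pair(0, f(pair(e, pair(0, e)), 0)), h(0)), e)   [R2 at ε]
3. pair(f(pair(0, f(pair(e, pair(0, e)), 0)), h(0)), e)  →  pair(f(pair(0, pair(0, e)), h(0)), e)   [R2 at 1.1.2]
4. pair(f(pair(0, pair(0, e)), h(0)), e)  →  pair(pair(h(0), 0), e)   [R2 at 1]
5. pair(pair(h(0), 0), e)  →  pair(pair(e, 0), e)   [R1 at 1.1]

pair(pair(e, 0), e)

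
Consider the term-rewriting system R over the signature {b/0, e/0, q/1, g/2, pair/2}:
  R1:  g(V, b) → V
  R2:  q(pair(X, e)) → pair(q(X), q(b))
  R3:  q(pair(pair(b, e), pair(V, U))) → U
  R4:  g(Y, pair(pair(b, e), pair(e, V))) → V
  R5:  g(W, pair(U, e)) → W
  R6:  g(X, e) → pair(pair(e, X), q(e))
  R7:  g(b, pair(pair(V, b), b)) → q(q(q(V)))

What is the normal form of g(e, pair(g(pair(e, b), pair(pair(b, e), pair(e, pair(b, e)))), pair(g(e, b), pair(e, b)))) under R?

pair(e, b)

1. g(e, pair(g(pair(e, b), pair(pair(b, e), pair(e, pair(b, e)))), pair(g(e, b), pair(e, b))))  →  g(e, pair(pair(b, e), pair(g(e, b), pair(e, b))))   [R4 at 2.1]
2. g(e, pair(pair(b, e), pair(g(e, b), pair(e, b))))  →  g(e, pair(pair(b, e), pair(e, pair(e, b))))   [R1 at 2.2.1]
3. g(e, pair(pair(b, e), pair(e, pair(e, b))))  →  pair(e, b)   [R4 at ε]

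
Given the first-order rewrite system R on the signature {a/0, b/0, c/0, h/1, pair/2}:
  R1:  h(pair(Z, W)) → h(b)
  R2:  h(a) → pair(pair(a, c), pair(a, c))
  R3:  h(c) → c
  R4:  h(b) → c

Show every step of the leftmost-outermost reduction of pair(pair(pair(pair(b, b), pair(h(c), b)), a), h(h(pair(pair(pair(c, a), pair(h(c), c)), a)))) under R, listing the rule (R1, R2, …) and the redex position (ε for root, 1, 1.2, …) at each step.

pair(pair(pair(pair(b, b), pair(c, b)), a), c)

1. pair(pair(pair(pair(b, b), pair(h(c), b)), a), h(h(pair(pair(pair(c, a), pair(h(c), c)), a))))  →  pair(pair(pair(pair(b, b), pair(c, b)), a), h(h(pair(pair(pair(c, a), pair(h(c), c)), a))))   [R3 at 1.1.2.1]
2. pair(pair(pair(pair(b, b), pair(c, b)), a), h(h(pair(pair(pair(c, a), pair(h(c), c)), a))))  →  pair(pair(pair(pair(b, b), pair(c, b)), a), h(h(b)))   [R1 at 2.1]
3. pair(pair(pair(pair(b, b), pair(c, b)), a), h(h(b)))  →  pair(pair(pair(pair(b, b), pair(c, b)), a), h(c))   [R4 at 2.1]
4. pair(pair(pair(pair(b, b), pair(c, b)), a), h(c))  →  pair(pair(pair(pair(b, b), pair(c, b)), a), c)   [R3 at 2]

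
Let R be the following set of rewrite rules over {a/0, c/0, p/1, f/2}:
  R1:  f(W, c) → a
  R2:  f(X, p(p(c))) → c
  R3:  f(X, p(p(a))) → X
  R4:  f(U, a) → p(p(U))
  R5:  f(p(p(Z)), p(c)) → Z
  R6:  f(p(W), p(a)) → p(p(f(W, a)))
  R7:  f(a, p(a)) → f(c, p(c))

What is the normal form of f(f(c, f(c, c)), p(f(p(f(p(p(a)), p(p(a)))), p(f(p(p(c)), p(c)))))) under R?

1. f(f(c, f(c, c)), p(f(p(f(p(p(a)), p(p(a)))), p(f(p(p(c)), p(c))))))  →  f(f(c, a), p(f(p(f(p(p(a)), p(p(a)))), p(f(p(p(c)), p(c))))))   [R1 at 1.2]
2. f(f(c, a), p(f(p(f(p(p(a)), p(p(a)))), p(f(p(p(c)), p(c))))))  →  f(p(p(c)), p(f(p(f(p(p(a)), p(p(a)))), p(f(p(p(c)), p(c))))))   [R4 at 1]
3. f(p(p(c)), p(f(p(f(p(p(a)), p(p(a)))), p(f(p(p(c)), p(c))))))  →  f(p(p(c)), p(f(p(p(p(a))), p(f(p(p(c)), p(c))))))   [R3 at 2.1.1.1]
4. f(p(p(c)), p(f(p(p(p(a))), p(f(p(p(c)), p(c))))))  →  f(p(p(c)), p(f(p(p(p(a))), p(c))))   [R5 at 2.1.2.1]
5. f(p(p(c)), p(f(p(p(p(a))), p(c))))  →  f(p(p(c)), p(p(a)))   [R5 at 2.1]
6. f(p(p(c)), p(p(a)))  →  p(p(c))   [R3 at ε]

p(p(c))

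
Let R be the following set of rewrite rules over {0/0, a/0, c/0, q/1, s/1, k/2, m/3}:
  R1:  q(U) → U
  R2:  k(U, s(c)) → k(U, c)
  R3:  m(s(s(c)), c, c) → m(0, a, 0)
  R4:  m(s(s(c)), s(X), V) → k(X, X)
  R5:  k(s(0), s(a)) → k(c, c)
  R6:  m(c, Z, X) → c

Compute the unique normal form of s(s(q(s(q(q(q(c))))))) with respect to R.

1. s(s(q(s(q(q(q(c)))))))  →  s(s(s(q(q(q(c))))))   [R1 at 1.1]
2. s(s(s(q(q(q(c))))))  →  s(s(s(q(q(c)))))   [R1 at 1.1.1]
3. s(s(s(q(q(c)))))  →  s(s(s(q(c))))   [R1 at 1.1.1]
4. s(s(s(q(c))))  →  s(s(s(c)))   [R1 at 1.1.1]

s(s(s(c)))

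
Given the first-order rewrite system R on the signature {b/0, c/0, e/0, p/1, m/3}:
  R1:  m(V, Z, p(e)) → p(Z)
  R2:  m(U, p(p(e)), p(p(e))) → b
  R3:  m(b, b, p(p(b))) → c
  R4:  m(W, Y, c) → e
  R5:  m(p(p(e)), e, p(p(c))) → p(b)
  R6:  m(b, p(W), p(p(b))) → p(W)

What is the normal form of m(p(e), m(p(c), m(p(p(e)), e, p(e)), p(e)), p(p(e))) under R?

1. m(p(e), m(p(c), m(p(p(e)), e, p(e)), p(e)), p(p(e)))  →  m(p(e), p(m(p(p(e)), e, p(e))), p(p(e)))   [R1 at 2]
2. m(p(e), p(m(p(p(e)), e, p(e))), p(p(e)))  →  m(p(e), p(p(e)), p(p(e)))   [R1 at 2.1]
3. m(p(e), p(p(e)), p(p(e)))  →  b   [R2 at ε]

b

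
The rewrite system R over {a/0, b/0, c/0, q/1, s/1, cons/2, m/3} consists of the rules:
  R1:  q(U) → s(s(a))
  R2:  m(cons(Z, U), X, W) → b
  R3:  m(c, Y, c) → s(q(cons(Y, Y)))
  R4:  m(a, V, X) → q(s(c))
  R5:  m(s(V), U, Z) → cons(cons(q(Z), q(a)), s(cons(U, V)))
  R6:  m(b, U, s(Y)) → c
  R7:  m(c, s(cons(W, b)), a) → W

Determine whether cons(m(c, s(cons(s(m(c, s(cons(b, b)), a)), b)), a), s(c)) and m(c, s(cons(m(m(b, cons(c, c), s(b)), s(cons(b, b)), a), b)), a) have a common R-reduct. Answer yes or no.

Reduce t₁ = cons(m(c, s(cons(s(m(c, s(cons(b, b)), a)), b)), a), s(c)):
1. cons(m(c, s(cons(s(m(c, s(cons(b, b)), a)), b)), a), s(c))  →  cons(s(m(c, s(cons(b, b)), a)), s(c))   [R7 at 1]
2. cons(s(m(c, s(cons(b, b)), a)), s(c))  →  cons(s(b), s(c))   [R7 at 1.1]

Reduce t₂ = m(c, s(cons(m(m(b, cons(c, c), s(b)), s(cons(b, b)), a), b)), a):
1. m(c, s(cons(m(m(b, cons(c, c), s(b)), s(cons(b, b)), a), b)), a)  →  m(m(b, cons(c, c), s(b)), s(cons(b, b)), a)   [R7 at ε]
2. m(m(b, cons(c, c), s(b)), s(cons(b, b)), a)  →  m(c, s(cons(b, b)), a)   [R6 at 1]
3. m(c, s(cons(b, b)), a)  →  b   [R7 at ε]

no — NF(t₁) = cons(s(b), s(c)), NF(t₂) = b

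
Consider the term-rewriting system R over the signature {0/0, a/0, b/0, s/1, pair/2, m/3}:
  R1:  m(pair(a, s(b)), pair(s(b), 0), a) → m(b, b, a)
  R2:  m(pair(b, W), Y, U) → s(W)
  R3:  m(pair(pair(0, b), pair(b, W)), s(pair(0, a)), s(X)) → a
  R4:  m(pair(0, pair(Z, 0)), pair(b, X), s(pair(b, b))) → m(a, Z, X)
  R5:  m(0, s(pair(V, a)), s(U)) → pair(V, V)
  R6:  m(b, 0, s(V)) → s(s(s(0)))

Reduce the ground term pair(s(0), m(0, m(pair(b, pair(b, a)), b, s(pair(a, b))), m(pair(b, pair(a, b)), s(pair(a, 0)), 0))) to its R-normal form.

1. pair(s(0), m(0, m(pair(b, pair(b, a)), b, s(pair(a, b))), m(pair(b, pair(a, b)), s(pair(a, 0)), 0)))  →  pair(s(0), m(0, s(pair(b, a)), m(pair(b, pair(a, b)), s(pair(a, 0)), 0)))   [R2 at 2.2]
2. pair(s(0), m(0, s(pair(b, a)), m(pair(b, pair(a, b)), s(pair(a, 0)), 0)))  →  pair(s(0), m(0, s(pair(b, a)), s(pair(a, b))))   [R2 at 2.3]
3. pair(s(0), m(0, s(pair(b, a)), s(pair(a, b))))  →  pair(s(0), pair(b, b))   [R5 at 2]

pair(s(0), pair(b, b))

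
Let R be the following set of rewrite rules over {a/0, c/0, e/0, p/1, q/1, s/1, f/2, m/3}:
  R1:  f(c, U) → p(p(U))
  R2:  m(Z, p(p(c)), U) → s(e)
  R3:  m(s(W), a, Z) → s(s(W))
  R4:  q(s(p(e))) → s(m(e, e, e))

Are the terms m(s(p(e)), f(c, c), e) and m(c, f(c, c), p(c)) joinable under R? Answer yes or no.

yes — NF(t₁) = s(e), NF(t₂) = s(e)

Reduce t₁ = m(s(p(e)), f(c, c), e):
1. m(s(p(e)), f(c, c), e)  →  m(s(p(e)), p(p(c)), e)   [R1 at 2]
2. m(s(p(e)), p(p(c)), e)  →  s(e)   [R2 at ε]

Reduce t₂ = m(c, f(c, c), p(c)):
1. m(c, f(c, c), p(c))  →  m(c, p(p(c)), p(c))   [R1 at 2]
2. m(c, p(p(c)), p(c))  →  s(e)   [R2 at ε]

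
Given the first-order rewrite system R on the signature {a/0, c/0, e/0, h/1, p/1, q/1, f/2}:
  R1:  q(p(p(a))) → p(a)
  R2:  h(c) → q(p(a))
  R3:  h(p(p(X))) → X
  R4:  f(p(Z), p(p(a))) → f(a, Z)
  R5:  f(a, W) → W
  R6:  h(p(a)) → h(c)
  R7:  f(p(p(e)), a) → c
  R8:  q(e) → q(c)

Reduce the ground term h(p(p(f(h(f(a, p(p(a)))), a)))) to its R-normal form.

a

1. h(p(p(f(h(f(a, p(p(a)))), a))))  →  f(h(f(a, p(p(a)))), a)   [R3 at ε]
2. f(h(f(a, p(p(a)))), a)  →  f(h(p(p(a))), a)   [R5 at 1.1]
3. f(h(p(p(a))), a)  →  f(a, a)   [R3 at 1]
4. f(a, a)  →  a   [R5 at ε]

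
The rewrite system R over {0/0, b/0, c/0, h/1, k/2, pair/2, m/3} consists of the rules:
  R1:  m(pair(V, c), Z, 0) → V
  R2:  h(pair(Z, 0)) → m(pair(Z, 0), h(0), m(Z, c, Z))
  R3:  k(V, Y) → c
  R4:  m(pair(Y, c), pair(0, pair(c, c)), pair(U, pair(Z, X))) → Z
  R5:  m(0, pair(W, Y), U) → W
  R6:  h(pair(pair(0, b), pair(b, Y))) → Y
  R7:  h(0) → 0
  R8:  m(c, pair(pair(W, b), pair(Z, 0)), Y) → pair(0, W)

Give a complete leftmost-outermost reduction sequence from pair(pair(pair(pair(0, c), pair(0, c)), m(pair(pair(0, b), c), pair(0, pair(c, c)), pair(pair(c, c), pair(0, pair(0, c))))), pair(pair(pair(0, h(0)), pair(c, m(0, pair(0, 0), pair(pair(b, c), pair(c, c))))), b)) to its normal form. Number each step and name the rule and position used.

pair(pair(pair(pair(0, c), pair(0, c)), 0), pair(pair(pair(0, 0), pair(c, 0)), b))

1. pair(pair(pair(pair(0, c), pair(0, c)), m(pair(pair(0, b), c), pair(0, pair(c, c)), pair(pair(c, c), pair(0, pair(0, c))))), pair(pair(pair(0, h(0)), pair(c, m(0, pair(0, 0), pair(pair(b, c), pair(c, c))))), b))  →  pair(pair(pair(pair(0, c), pair(0, c)), 0), pair(pair(pair(0, h(0)), pair(c, m(0, pair(0, 0), pair(pair(b, c), pair(c, c))))), b))   [R4 at 1.2]
2. pair(pair(pair(pair(0, c), pair(0, c)), 0), pair(pair(pair(0, h(0)), pair(c, m(0, pair(0, 0), pair(pair(b, c), pair(c, c))))), b))  →  pair(pair(pair(pair(0, c), pair(0, c)), 0), pair(pair(pair(0, 0), pair(c, m(0, pair(0, 0), pair(pair(b, c), pair(c, c))))), b))   [R7 at 2.1.1.2]
3. pair(pair(pair(pair(0, c), pair(0, c)), 0), pair(pair(pair(0, 0), pair(c, m(0, pair(0, 0), pair(pair(b, c), pair(c, c))))), b))  →  pair(pair(pair(pair(0, c), pair(0, c)), 0), pair(pair(pair(0, 0), pair(c, 0)), b))   [R5 at 2.1.2.2]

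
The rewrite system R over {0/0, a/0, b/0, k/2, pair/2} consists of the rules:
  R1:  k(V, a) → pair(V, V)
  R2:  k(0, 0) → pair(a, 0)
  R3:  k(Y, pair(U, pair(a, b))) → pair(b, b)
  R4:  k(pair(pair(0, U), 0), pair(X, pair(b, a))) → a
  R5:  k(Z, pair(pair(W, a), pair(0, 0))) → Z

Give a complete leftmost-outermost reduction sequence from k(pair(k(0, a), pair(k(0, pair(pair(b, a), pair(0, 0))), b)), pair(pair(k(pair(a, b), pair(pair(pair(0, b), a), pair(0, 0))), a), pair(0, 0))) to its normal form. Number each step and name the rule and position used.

pair(pair(0, 0), pair(0, b))

1. k(pair(k(0, a), pair(k(0, pair(pair(b, a), pair(0, 0))), b)), pair(pair(k(pair(a, b), pair(pair(pair(0, b), a), pair(0, 0))), a), pair(0, 0)))  →  pair(k(0, a), pair(k(0, pair(pair(b, a), pair(0, 0))), b))   [R5 at ε]
2. pair(k(0, a), pair(k(0, pair(pair(b, a), pair(0, 0))), b))  →  pair(pair(0, 0), pair(k(0, pair(pair(b, a), pair(0, 0))), b))   [R1 at 1]
3. pair(pair(0, 0), pair(k(0, pair(pair(b, a), pair(0, 0))), b))  →  pair(pair(0, 0), pair(0, b))   [R5 at 2.1]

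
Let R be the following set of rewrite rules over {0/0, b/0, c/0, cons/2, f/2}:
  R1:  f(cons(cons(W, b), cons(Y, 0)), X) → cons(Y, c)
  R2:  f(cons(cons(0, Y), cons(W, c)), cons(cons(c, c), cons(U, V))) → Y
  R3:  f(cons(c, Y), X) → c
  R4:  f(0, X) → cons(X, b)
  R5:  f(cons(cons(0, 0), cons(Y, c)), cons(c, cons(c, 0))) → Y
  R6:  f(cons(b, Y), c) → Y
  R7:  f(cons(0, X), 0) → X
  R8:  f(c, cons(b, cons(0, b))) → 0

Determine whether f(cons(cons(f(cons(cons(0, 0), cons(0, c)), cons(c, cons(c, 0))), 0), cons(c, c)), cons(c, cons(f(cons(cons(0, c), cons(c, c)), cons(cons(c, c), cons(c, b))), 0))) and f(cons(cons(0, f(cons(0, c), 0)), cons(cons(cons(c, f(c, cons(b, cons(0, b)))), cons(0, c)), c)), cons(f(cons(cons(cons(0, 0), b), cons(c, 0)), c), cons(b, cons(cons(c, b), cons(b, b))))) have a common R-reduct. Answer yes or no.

Reduce t₁ = f(cons(cons(f(cons(cons(0, 0), cons(0, c)), cons(c, cons(c, 0))), 0), cons(c, c)), cons(c, cons(f(cons(cons(0, c), cons(c, c)), cons(cons(c, c), cons(c, b))), 0))):
1. f(cons(cons(f(cons(cons(0, 0), cons(0, c)), cons(c, cons(c, 0))), 0), cons(c, c)), cons(c, cons(f(cons(cons(0, c), cons(c, c)), cons(cons(c, c), cons(c, b))), 0)))  →  f(cons(cons(0, 0), cons(c, c)), cons(c, cons(f(cons(cons(0, c), cons(c, c)), cons(cons(c, c), cons(c, b))), 0)))   [R5 at 1.1.1]
2. f(cons(cons(0, 0), cons(c, c)), cons(c, cons(f(cons(cons(0, c), cons(c, c)), cons(cons(c, c), cons(c, b))), 0)))  →  f(cons(cons(0, 0), cons(c, c)), cons(c, cons(c, 0)))   [R2 at 2.2.1]
3. f(cons(cons(0, 0), cons(c, c)), cons(c, cons(c, 0)))  →  c   [R5 at ε]

Reduce t₂ = f(cons(cons(0, f(cons(0, c), 0)), cons(cons(cons(c, f(c, cons(b, cons(0, b)))), cons(0, c)), c)), cons(f(cons(cons(cons(0, 0), b), cons(c, 0)), c), cons(b, cons(cons(c, b), cons(b, b))))):
1. f(cons(cons(0, f(cons(0, c), 0)), cons(cons(cons(c, f(c, cons(b, cons(0, b)))), cons(0, c)), c)), cons(f(cons(cons(cons(0, 0), b), cons(c, 0)), c), cons(b, cons(cons(c, b), cons(b, b)))))  →  f(cons(cons(0, c), cons(cons(cons(c, f(c, cons(b, cons(0, b)))), cons(0, c)), c)), cons(f(cons(cons(cons(0, 0), b), cons(c, 0)), c), cons(b, cons(cons(c, b), cons(b, b)))))   [R7 at 1.1.2]
2. f(cons(cons(0, c), cons(cons(cons(c, f(c, cons(b, cons(0, b)))), cons(0, c)), c)), cons(f(cons(cons(cons(0, 0), b), cons(c, 0)), c), cons(b, cons(cons(c, b), cons(b, b)))))  →  f(cons(cons(0, c), cons(cons(cons(c, 0), cons(0, c)), c)), cons(f(cons(cons(cons(0, 0), b), cons(c, 0)), c), cons(b, cons(cons(c, b), cons(b, b)))))   [R8 at 1.2.1.1.2]
3. f(cons(cons(0, c), cons(cons(cons(c, 0), cons(0, c)), c)), cons(f(cons(cons(cons(0, 0), b), cons(c, 0)), c), cons(b, cons(cons(c, b), cons(b, b)))))  →  f(cons(cons(0, c), cons(cons(cons(c, 0), cons(0, c)), c)), cons(cons(c, c), cons(b, cons(cons(c, b), cons(b, b)))))   [R1 at 2.1]
4. f(cons(cons(0, c), cons(cons(cons(c, 0), cons(0, c)), c)), cons(cons(c, c), cons(b, cons(cons(c, b), cons(b, b)))))  →  c   [R2 at ε]

yes — NF(t₁) = c, NF(t₂) = c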